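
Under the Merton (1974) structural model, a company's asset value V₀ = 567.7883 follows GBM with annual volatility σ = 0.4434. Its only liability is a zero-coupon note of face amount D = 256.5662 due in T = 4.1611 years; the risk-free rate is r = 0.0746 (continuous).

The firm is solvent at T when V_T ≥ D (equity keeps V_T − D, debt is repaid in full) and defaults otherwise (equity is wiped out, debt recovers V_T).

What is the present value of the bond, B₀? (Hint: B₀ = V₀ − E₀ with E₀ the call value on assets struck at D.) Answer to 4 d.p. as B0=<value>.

d₁ = [ln(V₀/D) + (r + σ²/2)T] / (σ√T)
   = [ln(567.7883/256.5662) + (0.0746 + 0.5·0.4434²)·4.1611] / (0.4434·√4.1611)
   = [0.794362 + 0.719462] / 0.904482 = 1.673692
d₂ = d₁ − σ√T = 1.673692 − 0.904482 = 0.769210
N(d₁) = 0.952904,  N(d₂) = 0.779116,  e^(−rT) = 0.733140
E₀ = V₀·N(d₁) − D·e^(−rT)·N(d₂)
   = 567.7883·0.952904 − 256.5662·0.733140·0.779116 = 394.497051
B₀ = V₀ − E₀ = 567.7883 − 394.497051 = 173.291249

B0=173.2912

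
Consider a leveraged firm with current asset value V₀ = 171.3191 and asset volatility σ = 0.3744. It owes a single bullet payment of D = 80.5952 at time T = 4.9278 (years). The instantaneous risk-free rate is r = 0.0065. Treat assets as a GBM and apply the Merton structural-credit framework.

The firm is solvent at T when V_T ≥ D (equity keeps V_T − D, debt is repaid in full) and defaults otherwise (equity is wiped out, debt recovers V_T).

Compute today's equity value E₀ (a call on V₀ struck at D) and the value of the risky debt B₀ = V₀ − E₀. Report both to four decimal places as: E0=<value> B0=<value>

d₁ = [ln(V₀/D) + (r + σ²/2)T] / (σ√T)
   = [ln(171.3191/80.5952) + (0.0065 + 0.5·0.3744²)·4.9278] / (0.3744·√4.9278)
   = [0.754089 + 0.377409] / 0.831117 = 1.361417
d₂ = d₁ − σ√T = 1.361417 − 0.831117 = 0.530300
N(d₁) = 0.913309,  N(d₂) = 0.702048,  e^(−rT) = 0.968477
E₀ = V₀·N(d₁) − D·e^(−rT)·N(d₂)
   = 171.3191·0.913309 − 80.5952·0.968477·0.702048 = 101.669224
B₀ = V₀ − E₀ = 171.3191 − 101.669224 = 69.649876

E0=101.6692 B0=69.6499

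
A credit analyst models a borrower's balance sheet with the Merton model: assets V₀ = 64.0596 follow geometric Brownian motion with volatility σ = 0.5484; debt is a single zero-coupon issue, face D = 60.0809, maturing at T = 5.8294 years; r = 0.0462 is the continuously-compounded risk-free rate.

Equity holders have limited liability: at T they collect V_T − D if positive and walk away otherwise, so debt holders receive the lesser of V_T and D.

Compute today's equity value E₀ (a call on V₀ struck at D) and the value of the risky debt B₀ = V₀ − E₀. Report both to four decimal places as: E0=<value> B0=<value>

d₁ = [ln(V₀/D) + (r + σ²/2)T] / (σ√T)
   = [ln(64.0596/60.0809) + (0.0462 + 0.5·0.5484²)·5.8294] / (0.5484·√5.8294)
   = [0.064122 + 1.145893] / 1.324065 = 0.913863
d₂ = d₁ − σ√T = 0.913863 − 1.324065 = -0.410202
N(d₁) = 0.819606,  N(d₂) = 0.340829,  e^(−rT) = 0.763900
E₀ = V₀·N(d₁) − D·e^(−rT)·N(d₂)
   = 64.0596·0.819606 − 60.0809·0.763900·0.340829 = 36.860993
B₀ = V₀ − E₀ = 64.0596 − 36.860993 = 27.198607

E0=36.8610 B0=27.1986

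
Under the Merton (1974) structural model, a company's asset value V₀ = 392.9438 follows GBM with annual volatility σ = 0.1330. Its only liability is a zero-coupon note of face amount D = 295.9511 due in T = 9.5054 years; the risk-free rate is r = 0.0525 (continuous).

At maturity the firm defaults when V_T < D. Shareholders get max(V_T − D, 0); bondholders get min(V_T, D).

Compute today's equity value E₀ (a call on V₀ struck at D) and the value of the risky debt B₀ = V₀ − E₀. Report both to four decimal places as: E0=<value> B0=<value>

d₁ = [ln(V₀/D) + (r + σ²/2)T] / (σ√T)
   = [ln(392.9438/295.9511) + (0.0525 + 0.5·0.1330²)·9.5054] / (0.1330·√9.5054)
   = [0.283472 + 0.583104] / 0.410050 = 2.113343
d₂ = d₁ − σ√T = 2.113343 − 0.410050 = 1.703293
N(d₁) = 0.982714,  N(d₂) = 0.955743,  e^(−rT) = 0.607117
E₀ = V₀·N(d₁) − D·e^(−rT)·N(d₂)
   = 392.9438·0.982714 − 295.9511·0.607117·0.955743 = 214.426395
B₀ = V₀ − E₀ = 392.9438 − 214.426395 = 178.517405

E0=214.4264 B0=178.5174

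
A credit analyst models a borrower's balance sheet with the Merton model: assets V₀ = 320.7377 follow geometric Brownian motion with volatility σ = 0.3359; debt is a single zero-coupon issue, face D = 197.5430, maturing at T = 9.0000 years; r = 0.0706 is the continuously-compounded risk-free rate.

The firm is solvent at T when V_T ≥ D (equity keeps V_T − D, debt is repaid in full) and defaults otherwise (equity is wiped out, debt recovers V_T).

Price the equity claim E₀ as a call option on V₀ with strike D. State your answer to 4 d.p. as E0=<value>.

E0=227.4903

d₁ = [ln(V₀/D) + (r + σ²/2)T] / (σ√T)
   = [ln(320.7377/197.5430) + (0.0706 + 0.5·0.3359²)·9.0000] / (0.3359·√9.0000)
   = [0.484667 + 1.143130] / 1.007700 = 1.615359
d₂ = d₁ − σ√T = 1.615359 − 1.007700 = 0.607659
N(d₁) = 0.946883,  N(d₂) = 0.728293,  e^(−rT) = 0.529724
E₀ = V₀·N(d₁) − D·e^(−rT)·N(d₂)
   = 320.7377·0.946883 − 197.5430·0.529724·0.728293 = 227.490327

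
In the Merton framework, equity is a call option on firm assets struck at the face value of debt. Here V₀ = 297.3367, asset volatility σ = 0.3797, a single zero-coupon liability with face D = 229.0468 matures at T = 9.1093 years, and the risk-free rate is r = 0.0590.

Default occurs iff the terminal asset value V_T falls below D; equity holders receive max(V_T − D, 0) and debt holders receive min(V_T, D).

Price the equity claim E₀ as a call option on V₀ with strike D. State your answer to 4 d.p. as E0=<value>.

d₁ = [ln(V₀/D) + (r + σ²/2)T] / (σ√T)
   = [ln(297.3367/229.0468) + (0.0590 + 0.5·0.3797²)·9.1093] / (0.3797·√9.1093)
   = [0.260939 + 1.194102] / 1.145996 = 1.269674
d₂ = d₁ − σ√T = 1.269674 − 1.145996 = 0.123678
N(d₁) = 0.897900,  N(d₂) = 0.549215,  e^(−rT) = 0.584237
E₀ = V₀·N(d₁) − D·e^(−rT)·N(d₂)
   = 297.3367·0.897900 − 229.0468·0.584237·0.549215 = 193.483891

E0=193.4839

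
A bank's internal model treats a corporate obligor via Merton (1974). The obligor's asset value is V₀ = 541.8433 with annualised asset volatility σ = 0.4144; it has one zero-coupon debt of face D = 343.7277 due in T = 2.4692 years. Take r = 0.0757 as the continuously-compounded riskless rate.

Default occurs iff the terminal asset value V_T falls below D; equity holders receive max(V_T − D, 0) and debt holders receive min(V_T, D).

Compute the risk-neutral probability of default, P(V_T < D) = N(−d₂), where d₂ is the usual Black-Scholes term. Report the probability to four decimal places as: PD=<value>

d₁ = [ln(V₀/D) + (r + σ²/2)T] / (σ√T)
   = [ln(541.8433/343.7277) + (0.0757 + 0.5·0.4144²)·2.4692] / (0.4144·√2.4692)
   = [0.455127 + 0.398933] / 0.651175 = 1.311567
d₂ = d₁ − σ√T = 1.311567 − 0.651175 = 0.660392
risk-neutral PD = N(−d₂) = N(-0.660392) = 0.254501

PD=0.2545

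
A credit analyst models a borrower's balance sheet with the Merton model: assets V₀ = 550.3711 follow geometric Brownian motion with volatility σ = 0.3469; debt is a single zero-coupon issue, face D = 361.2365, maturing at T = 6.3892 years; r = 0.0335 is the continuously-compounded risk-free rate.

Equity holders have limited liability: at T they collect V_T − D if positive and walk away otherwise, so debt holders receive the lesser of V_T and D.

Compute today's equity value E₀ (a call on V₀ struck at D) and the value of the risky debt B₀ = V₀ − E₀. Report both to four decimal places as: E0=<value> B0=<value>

E0=304.3386 B0=246.0325

d₁ = [ln(V₀/D) + (r + σ²/2)T] / (σ√T)
   = [ln(550.3711/361.2365) + (0.0335 + 0.5·0.3469²)·6.3892] / (0.3469·√6.3892)
   = [0.421060 + 0.598475] / 0.876855 = 1.162719
d₂ = d₁ − σ√T = 1.162719 − 0.876855 = 0.285864
N(d₁) = 0.877528,  N(d₂) = 0.612509,  e^(−rT) = 0.807318
E₀ = V₀·N(d₁) − D·e^(−rT)·N(d₂)
   = 550.3711·0.877528 − 361.2365·0.807318·0.612509 = 304.338597
B₀ = V₀ − E₀ = 550.3711 − 304.338597 = 246.032503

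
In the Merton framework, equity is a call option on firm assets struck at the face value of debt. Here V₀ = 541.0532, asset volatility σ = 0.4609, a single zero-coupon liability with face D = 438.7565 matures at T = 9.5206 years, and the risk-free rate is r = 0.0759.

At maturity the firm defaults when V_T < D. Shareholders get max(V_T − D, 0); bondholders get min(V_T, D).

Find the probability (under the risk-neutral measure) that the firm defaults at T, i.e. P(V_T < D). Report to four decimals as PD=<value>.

d₁ = [ln(V₀/D) + (r + σ²/2)T] / (σ√T)
   = [ln(541.0532/438.7565) + (0.0759 + 0.5·0.4609²)·9.5206] / (0.4609·√9.5206)
   = [0.209573 + 1.733838] / 1.422129 = 1.366551
d₂ = d₁ − σ√T = 1.366551 − 1.422129 = -0.055577
risk-neutral PD = N(−d₂) = N(0.055577) = 0.522161

PD=0.5222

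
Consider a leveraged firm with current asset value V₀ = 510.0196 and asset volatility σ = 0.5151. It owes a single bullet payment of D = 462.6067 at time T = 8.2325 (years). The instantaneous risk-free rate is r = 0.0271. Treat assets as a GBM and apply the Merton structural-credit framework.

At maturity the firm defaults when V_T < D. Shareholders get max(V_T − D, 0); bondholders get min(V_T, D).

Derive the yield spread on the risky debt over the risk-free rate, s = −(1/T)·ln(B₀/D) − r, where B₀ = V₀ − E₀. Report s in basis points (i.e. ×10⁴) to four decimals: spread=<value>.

d₁ = [ln(V₀/D) + (r + σ²/2)T] / (σ√T)
   = [ln(510.0196/462.6067) + (0.0271 + 0.5·0.5151²)·8.2325] / (0.5151·√8.2325)
   = [0.097572 + 1.315257] / 1.477942 = 0.955943
d₂ = d₁ − σ√T = 0.955943 − 1.477942 = -0.521999
N(d₁) = 0.830450,  N(d₂) = 0.300836,  e^(−rT) = 0.800034
E₀ = V₀·N(d₁) − D·e^(−rT)·N(d₂)
   = 510.0196·0.830450 − 462.6067·0.800034·0.300836 = 312.205941
B₀ = V₀ − E₀ = 510.0196 − 312.205941 = 197.813659
spread = −(1/T)·ln(B₀/D) − r = −(1/8.2325)·ln(197.813659/462.6067) − 0.0271 = 0.07609487
in basis points: 0.07609487 × 10⁴ = 760.9487 bp

spread=760.9487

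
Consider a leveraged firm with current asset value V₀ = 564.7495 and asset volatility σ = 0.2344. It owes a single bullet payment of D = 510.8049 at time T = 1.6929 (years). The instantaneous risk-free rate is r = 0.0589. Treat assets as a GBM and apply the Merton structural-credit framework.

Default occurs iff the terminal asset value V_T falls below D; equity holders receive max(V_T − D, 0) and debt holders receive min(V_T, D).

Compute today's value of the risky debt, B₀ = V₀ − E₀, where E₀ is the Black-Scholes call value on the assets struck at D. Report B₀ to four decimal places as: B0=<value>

B0=438.5144

d₁ = [ln(V₀/D) + (r + σ²/2)T] / (σ√T)
   = [ln(564.7495/510.8049) + (0.0589 + 0.5·0.2344²)·1.6929] / (0.2344·√1.6929)
   = [0.100395 + 0.146219] / 0.304981 = 0.808617
d₂ = d₁ − σ√T = 0.808617 − 0.304981 = 0.503636
N(d₁) = 0.790632,  N(d₂) = 0.692741,  e^(−rT) = 0.905098
E₀ = V₀·N(d₁) − D·e^(−rT)·N(d₂)
   = 564.7495·0.790632 − 510.8049·0.905098·0.692741 = 126.235059
B₀ = V₀ − E₀ = 564.7495 − 126.235059 = 438.514441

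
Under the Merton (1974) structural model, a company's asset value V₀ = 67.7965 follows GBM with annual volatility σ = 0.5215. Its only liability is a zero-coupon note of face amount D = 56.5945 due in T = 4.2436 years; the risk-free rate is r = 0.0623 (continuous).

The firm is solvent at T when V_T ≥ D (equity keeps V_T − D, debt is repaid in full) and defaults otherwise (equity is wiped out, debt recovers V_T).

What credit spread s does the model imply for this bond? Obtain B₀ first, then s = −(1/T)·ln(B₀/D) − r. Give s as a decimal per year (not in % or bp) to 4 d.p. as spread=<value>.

d₁ = [ln(V₀/D) + (r + σ²/2)T] / (σ√T)
   = [ln(67.7965/56.5945) + (0.0623 + 0.5·0.5215²)·4.2436] / (0.5215·√4.2436)
   = [0.180599 + 0.841426] / 1.074290 = 0.951349
d₂ = d₁ − σ√T = 0.951349 − 1.074290 = -0.122941
N(d₁) = 0.829286,  N(d₂) = 0.451077,  e^(−rT) = 0.767685
E₀ = V₀·N(d₁) − D·e^(−rT)·N(d₂)
   = 67.7965·0.829286 − 56.5945·0.767685·0.451077 = 36.624899
B₀ = V₀ − E₀ = 67.7965 − 36.624899 = 31.171601
spread = −(1/T)·ln(B₀/D) − r = −(1/4.2436)·ln(31.171601/56.5945) − 0.0623 = 0.07824207

spread=0.0782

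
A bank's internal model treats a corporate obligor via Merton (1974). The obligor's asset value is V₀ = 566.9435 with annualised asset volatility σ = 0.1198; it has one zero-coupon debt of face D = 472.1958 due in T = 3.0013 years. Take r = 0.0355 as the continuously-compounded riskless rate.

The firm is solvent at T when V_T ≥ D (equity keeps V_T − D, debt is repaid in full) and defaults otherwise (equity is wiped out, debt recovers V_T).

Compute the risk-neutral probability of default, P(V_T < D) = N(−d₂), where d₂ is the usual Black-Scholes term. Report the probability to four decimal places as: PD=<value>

PD=0.0984

d₁ = [ln(V₀/D) + (r + σ²/2)T] / (σ√T)
   = [ln(566.9435/472.1958) + (0.0355 + 0.5·0.1198²)·3.0013] / (0.1198·√3.0013)
   = [0.182866 + 0.128084] / 0.207545 = 1.498229
d₂ = d₁ − σ√T = 1.498229 − 0.207545 = 1.290685
risk-neutral PD = N(−d₂) = N(-1.290685) = 0.098407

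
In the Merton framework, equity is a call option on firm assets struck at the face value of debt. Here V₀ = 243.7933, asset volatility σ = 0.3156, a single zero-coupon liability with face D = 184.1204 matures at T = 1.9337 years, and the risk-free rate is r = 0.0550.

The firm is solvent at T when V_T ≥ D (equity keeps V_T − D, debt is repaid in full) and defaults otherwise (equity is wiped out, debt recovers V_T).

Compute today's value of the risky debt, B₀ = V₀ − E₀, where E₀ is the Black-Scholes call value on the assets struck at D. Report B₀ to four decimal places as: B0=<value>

d₁ = [ln(V₀/D) + (r + σ²/2)T] / (σ√T)
   = [ln(243.7933/184.1204) + (0.0550 + 0.5·0.3156²)·1.9337] / (0.3156·√1.9337)
   = [0.280731 + 0.202655] / 0.438866 = 1.101444
d₂ = d₁ − σ√T = 1.101444 − 0.438866 = 0.662578
N(d₁) = 0.864648,  N(d₂) = 0.746200,  e^(−rT) = 0.899107
E₀ = V₀·N(d₁) − D·e^(−rT)·N(d₂)
   = 243.7933·0.864648 − 184.1204·0.899107·0.746200 = 87.266650
B₀ = V₀ − E₀ = 243.7933 − 87.266650 = 156.526650

B0=156.5267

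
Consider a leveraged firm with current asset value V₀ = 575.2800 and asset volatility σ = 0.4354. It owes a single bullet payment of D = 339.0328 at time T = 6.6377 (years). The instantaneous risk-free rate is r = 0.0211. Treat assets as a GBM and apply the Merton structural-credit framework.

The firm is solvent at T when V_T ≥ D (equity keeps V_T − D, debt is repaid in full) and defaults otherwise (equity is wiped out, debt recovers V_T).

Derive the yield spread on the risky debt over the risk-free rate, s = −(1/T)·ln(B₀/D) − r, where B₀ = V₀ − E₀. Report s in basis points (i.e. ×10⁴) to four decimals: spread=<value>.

spread=422.6239

d₁ = [ln(V₀/D) + (r + σ²/2)T] / (σ√T)
   = [ln(575.2800/339.0328) + (0.0211 + 0.5·0.4354²)·6.6377] / (0.4354·√6.6377)
   = [0.528760 + 0.769220] / 1.121753 = 1.157100
d₂ = d₁ − σ√T = 1.157100 − 1.121753 = 0.035347
N(d₁) = 0.876384,  N(d₂) = 0.514098,  e^(−rT) = 0.869310
E₀ = V₀·N(d₁) − D·e^(−rT)·N(d₂)
   = 575.2800·0.876384 − 339.0328·0.869310·0.514098 = 352.648856
B₀ = V₀ − E₀ = 575.2800 − 352.648856 = 222.631144
spread = −(1/T)·ln(B₀/D) − r = −(1/6.6377)·ln(222.631144/339.0328) − 0.0211 = 0.04226239
in basis points: 0.04226239 × 10⁴ = 422.6239 bp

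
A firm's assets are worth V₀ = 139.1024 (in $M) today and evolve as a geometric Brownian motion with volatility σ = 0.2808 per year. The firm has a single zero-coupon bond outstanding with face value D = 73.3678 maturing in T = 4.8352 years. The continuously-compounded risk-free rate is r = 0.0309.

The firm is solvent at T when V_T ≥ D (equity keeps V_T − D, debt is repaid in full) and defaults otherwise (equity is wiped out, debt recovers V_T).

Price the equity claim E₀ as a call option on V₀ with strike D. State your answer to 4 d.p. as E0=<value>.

d₁ = [ln(V₀/D) + (r + σ²/2)T] / (σ√T)
   = [ln(139.1024/73.3678) + (0.0309 + 0.5·0.2808²)·4.8352] / (0.2808·√4.8352)
   = [0.639725 + 0.340032] / 0.617454 = 1.586771
d₂ = d₁ − σ√T = 1.586771 − 0.617454 = 0.969317
N(d₁) = 0.943718,  N(d₂) = 0.833807,  e^(−rT) = 0.861218
E₀ = V₀·N(d₁) − D·e^(−rT)·N(d₂)
   = 139.1024·0.943718 − 73.3678·0.861218·0.833807 = 78.588779

E0=78.5888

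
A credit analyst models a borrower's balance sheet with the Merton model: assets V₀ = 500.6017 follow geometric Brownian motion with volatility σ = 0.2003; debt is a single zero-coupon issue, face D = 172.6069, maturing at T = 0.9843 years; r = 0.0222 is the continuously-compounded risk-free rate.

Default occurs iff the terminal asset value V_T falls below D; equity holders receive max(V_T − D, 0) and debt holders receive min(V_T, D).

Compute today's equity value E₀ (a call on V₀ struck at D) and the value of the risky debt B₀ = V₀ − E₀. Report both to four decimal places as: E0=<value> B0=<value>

d₁ = [ln(V₀/D) + (r + σ²/2)T] / (σ√T)
   = [ln(500.6017/172.6069) + (0.0222 + 0.5·0.2003²)·0.9843] / (0.2003·√0.9843)
   = [1.064794 + 0.041597] / 0.198721 = 5.567546
d₂ = d₁ − σ√T = 5.567546 − 0.198721 = 5.368824
N(d₁) = 1.000000,  N(d₂) = 1.000000,  e^(−rT) = 0.978386
E₀ = V₀·N(d₁) − D·e^(−rT)·N(d₂)
   = 500.6017·1.000000 − 172.6069·0.978386·1.000000 = 331.725603
B₀ = V₀ − E₀ = 500.6017 − 331.725603 = 168.876097

E0=331.7256 B0=168.8761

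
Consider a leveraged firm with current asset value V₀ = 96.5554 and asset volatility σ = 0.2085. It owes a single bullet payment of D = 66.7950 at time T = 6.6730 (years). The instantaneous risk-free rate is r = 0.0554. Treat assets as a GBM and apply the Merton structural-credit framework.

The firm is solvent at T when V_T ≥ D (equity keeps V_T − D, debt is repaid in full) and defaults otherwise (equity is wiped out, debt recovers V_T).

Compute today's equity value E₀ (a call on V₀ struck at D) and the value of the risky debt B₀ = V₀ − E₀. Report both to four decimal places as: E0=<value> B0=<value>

E0=51.7742 B0=44.7812

d₁ = [ln(V₀/D) + (r + σ²/2)T] / (σ√T)
   = [ln(96.5554/66.7950) + (0.0554 + 0.5·0.2085²)·6.6730] / (0.2085·√6.6730)
   = [0.368489 + 0.514729] / 0.538600 = 1.639839
d₂ = d₁ − σ√T = 1.639839 − 0.538600 = 1.101239
N(d₁) = 0.949481,  N(d₂) = 0.864604,  e^(−rT) = 0.690952
E₀ = V₀·N(d₁) − D·e^(−rT)·N(d₂)
   = 96.5554·0.949481 − 66.7950·0.690952·0.864604 = 51.774152
B₀ = V₀ − E₀ = 96.5554 − 51.774152 = 44.781248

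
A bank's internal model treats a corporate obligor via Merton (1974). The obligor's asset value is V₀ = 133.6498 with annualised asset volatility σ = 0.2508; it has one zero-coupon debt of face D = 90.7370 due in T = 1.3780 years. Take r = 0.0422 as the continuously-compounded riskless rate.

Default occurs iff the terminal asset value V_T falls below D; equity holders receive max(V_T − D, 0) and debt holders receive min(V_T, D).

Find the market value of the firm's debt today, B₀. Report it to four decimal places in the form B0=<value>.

d₁ = [ln(V₀/D) + (r + σ²/2)T] / (σ√T)
   = [ln(133.6498/90.7370) + (0.0422 + 0.5·0.2508²)·1.3780] / (0.2508·√1.3780)
   = [0.387258 + 0.101490] / 0.294410 = 1.660094
d₂ = d₁ − σ√T = 1.660094 − 0.294410 = 1.365685
N(d₁) = 0.951552,  N(d₂) = 0.913981,  e^(−rT) = 0.943507
E₀ = V₀·N(d₁) − D·e^(−rT)·N(d₂)
   = 133.6498·0.951552 − 90.7370·0.943507·0.913981 = 48.927954
B₀ = V₀ − E₀ = 133.6498 − 48.927954 = 84.721846

B0=84.7218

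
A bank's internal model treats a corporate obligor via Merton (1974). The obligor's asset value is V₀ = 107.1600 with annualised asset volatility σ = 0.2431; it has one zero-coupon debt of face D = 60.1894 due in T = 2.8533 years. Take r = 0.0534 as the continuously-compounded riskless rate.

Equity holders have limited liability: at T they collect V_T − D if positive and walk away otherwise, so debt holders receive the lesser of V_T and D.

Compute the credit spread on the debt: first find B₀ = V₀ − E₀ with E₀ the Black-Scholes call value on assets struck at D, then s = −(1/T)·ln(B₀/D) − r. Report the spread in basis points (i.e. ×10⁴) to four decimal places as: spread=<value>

d₁ = [ln(V₀/D) + (r + σ²/2)T] / (σ√T)
   = [ln(107.1600/60.1894) + (0.0534 + 0.5·0.2431²)·2.8533] / (0.2431·√2.8533)
   = [0.576827 + 0.236678] / 0.410638 = 1.981077
d₂ = d₁ − σ√T = 1.981077 − 0.410638 = 1.570439
N(d₁) = 0.976209,  N(d₂) = 0.941844,  e^(−rT) = 0.858674
E₀ = V₀·N(d₁) − D·e^(−rT)·N(d₂)
   = 107.1600·0.976209 − 60.1894·0.858674·0.941844 = 55.933167
B₀ = V₀ − E₀ = 107.1600 − 55.933167 = 51.226833
spread = −(1/T)·ln(B₀/D) − r = −(1/2.8533)·ln(51.226833/60.1894) − 0.0534 = 0.00310748
in basis points: 0.00310748 × 10⁴ = 31.0748 bp

spread=31.0748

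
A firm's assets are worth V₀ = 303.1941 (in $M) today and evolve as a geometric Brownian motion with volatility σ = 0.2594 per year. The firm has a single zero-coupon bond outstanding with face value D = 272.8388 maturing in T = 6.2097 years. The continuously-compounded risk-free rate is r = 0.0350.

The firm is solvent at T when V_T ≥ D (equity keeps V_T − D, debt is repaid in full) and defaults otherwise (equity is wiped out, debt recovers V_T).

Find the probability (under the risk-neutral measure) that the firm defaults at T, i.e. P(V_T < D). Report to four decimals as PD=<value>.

d₁ = [ln(V₀/D) + (r + σ²/2)T] / (σ√T)
   = [ln(303.1941/272.8388) + (0.0350 + 0.5·0.2594²)·6.2097] / (0.2594·√6.2097)
   = [0.105492 + 0.426260] / 0.646406 = 0.822628
d₂ = d₁ − σ√T = 0.822628 − 0.646406 = 0.176223
risk-neutral PD = N(−d₂) = N(-0.176223) = 0.430060

PD=0.4301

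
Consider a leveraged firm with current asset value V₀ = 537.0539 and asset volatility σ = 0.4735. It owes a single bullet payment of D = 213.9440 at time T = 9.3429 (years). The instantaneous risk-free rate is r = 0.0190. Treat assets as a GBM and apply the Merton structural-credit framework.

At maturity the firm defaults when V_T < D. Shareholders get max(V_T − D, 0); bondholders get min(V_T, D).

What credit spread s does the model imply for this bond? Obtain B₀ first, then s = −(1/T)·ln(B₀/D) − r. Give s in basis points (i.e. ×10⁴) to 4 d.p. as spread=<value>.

spread=349.8258

d₁ = [ln(V₀/D) + (r + σ²/2)T] / (σ√T)
   = [ln(537.0539/213.9440) + (0.0190 + 0.5·0.4735²)·9.3429] / (0.4735·√9.3429)
   = [0.920384 + 1.224865] / 1.447308 = 1.482234
d₂ = d₁ − σ√T = 1.482234 − 1.447308 = 0.034927
N(d₁) = 0.930861,  N(d₂) = 0.513931,  e^(−rT) = 0.837348
E₀ = V₀·N(d₁) − D·e^(−rT)·N(d₂)
   = 537.0539·0.930861 − 213.9440·0.837348·0.513931 = 407.854049
B₀ = V₀ − E₀ = 537.0539 − 407.854049 = 129.199851
spread = −(1/T)·ln(B₀/D) − r = −(1/9.3429)·ln(129.199851/213.9440) − 0.0190 = 0.03498258
in basis points: 0.03498258 × 10⁴ = 349.8258 bp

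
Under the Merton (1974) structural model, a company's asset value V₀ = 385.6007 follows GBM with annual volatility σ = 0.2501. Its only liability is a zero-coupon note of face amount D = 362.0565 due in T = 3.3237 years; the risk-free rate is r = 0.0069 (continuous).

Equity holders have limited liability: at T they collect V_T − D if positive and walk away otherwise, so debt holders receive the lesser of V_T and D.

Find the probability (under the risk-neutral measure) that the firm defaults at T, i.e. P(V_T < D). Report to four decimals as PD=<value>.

PD=0.5158

d₁ = [ln(V₀/D) + (r + σ²/2)T] / (σ√T)
   = [ln(385.6007/362.0565) + (0.0069 + 0.5·0.2501²)·3.3237] / (0.2501·√3.3237)
   = [0.063002 + 0.126882] / 0.455958 = 0.416452
d₂ = d₁ − σ√T = 0.416452 − 0.455958 = -0.039506
risk-neutral PD = N(−d₂) = N(0.039506) = 0.515757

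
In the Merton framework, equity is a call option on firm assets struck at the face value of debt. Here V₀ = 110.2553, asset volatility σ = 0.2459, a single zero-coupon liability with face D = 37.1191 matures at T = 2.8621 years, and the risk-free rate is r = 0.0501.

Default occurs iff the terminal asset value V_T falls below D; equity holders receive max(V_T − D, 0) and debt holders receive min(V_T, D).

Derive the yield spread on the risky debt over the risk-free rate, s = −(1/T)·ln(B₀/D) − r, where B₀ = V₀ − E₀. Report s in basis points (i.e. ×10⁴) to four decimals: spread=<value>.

d₁ = [ln(V₀/D) + (r + σ²/2)T] / (σ√T)
   = [ln(110.2553/37.1191) + (0.0501 + 0.5·0.2459²)·2.8621] / (0.2459·√2.8621)
   = [1.088667 + 0.229922] / 0.416007 = 3.169630
d₂ = d₁ − σ√T = 3.169630 − 0.416007 = 2.753623
N(d₁) = 0.999237,  N(d₂) = 0.997053,  e^(−rT) = 0.866415
E₀ = V₀·N(d₁) − D·e^(−rT)·N(d₂)
   = 110.2553·0.999237 − 37.1191·0.866415·0.997053 = 78.105387
B₀ = V₀ − E₀ = 110.2553 − 78.105387 = 32.149913
spread = −(1/T)·ln(B₀/D) − r = −(1/2.8621)·ln(32.149913/37.1191) − 0.0501 = 0.00011554
in basis points: 0.00011554 × 10⁴ = 1.1554 bp

spread=1.1554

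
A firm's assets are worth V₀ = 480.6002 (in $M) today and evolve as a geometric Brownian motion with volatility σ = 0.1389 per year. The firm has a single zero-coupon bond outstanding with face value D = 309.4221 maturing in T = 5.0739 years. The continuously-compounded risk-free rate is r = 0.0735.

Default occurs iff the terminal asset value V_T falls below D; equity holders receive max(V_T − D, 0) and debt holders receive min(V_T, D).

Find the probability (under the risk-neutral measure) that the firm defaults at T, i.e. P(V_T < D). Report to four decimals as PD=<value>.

d₁ = [ln(V₀/D) + (r + σ²/2)T] / (σ√T)
   = [ln(480.6002/309.4221) + (0.0735 + 0.5·0.1389²)·5.0739] / (0.1389·√5.0739)
   = [0.440329 + 0.421878] / 0.312877 = 2.755740
d₂ = d₁ − σ√T = 2.755740 − 0.312877 = 2.442864
risk-neutral PD = N(−d₂) = N(-2.442864) = 0.007286

PD=0.0073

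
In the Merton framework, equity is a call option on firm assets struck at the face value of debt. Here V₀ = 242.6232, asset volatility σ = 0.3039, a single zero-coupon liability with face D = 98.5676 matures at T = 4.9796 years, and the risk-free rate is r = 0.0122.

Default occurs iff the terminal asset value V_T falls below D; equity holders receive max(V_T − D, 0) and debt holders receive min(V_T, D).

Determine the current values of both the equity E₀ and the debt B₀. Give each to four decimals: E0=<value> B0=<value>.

d₁ = [ln(V₀/D) + (r + σ²/2)T] / (σ√T)
   = [ln(242.6232/98.5676) + (0.0122 + 0.5·0.3039²)·4.9796] / (0.3039·√4.9796)
   = [0.900767 + 0.290697] / 0.678153 = 1.756924
d₂ = d₁ − σ√T = 1.756924 − 0.678153 = 1.078771
N(d₁) = 0.960535,  N(d₂) = 0.859655,  e^(−rT) = 0.941057
E₀ = V₀·N(d₁) − D·e^(−rT)·N(d₂)
   = 242.6232·0.960535 − 98.5676·0.941057·0.859655 = 153.308300
B₀ = V₀ − E₀ = 242.6232 − 153.308300 = 89.314900

E0=153.3083 B0=89.3149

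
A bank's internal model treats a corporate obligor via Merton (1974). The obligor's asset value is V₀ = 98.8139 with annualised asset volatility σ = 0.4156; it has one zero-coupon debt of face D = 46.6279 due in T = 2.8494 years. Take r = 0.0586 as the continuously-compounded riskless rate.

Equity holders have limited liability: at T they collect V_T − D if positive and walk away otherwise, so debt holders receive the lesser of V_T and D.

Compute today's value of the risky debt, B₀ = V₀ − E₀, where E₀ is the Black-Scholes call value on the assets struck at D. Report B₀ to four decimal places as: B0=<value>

d₁ = [ln(V₀/D) + (r + σ²/2)T] / (σ√T)
   = [ln(98.8139/46.6279) + (0.0586 + 0.5·0.4156²)·2.8494] / (0.4156·√2.8494)
   = [0.751039 + 0.413054] / 0.701540 = 1.659340
d₂ = d₁ − σ√T = 1.659340 − 0.701540 = 0.957801
N(d₁) = 0.951476,  N(d₂) = 0.830918,  e^(−rT) = 0.846221
E₀ = V₀·N(d₁) − D·e^(−rT)·N(d₂)
   = 98.8139·0.951476 − 46.6279·0.846221·0.830918 = 61.233128
B₀ = V₀ − E₀ = 98.8139 − 61.233128 = 37.580772

B0=37.5808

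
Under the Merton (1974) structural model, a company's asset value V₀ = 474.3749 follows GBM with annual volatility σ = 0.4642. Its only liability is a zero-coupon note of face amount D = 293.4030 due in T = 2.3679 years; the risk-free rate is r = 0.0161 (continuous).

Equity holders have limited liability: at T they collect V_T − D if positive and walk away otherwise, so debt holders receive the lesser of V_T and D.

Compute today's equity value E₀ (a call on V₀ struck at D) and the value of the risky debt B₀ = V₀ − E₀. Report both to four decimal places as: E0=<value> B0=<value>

E0=226.4120 B0=247.9629

d₁ = [ln(V₀/D) + (r + σ²/2)T] / (σ√T)
   = [ln(474.3749/293.4030) + (0.0161 + 0.5·0.4642²)·2.3679] / (0.4642·√2.3679)
   = [0.480451 + 0.293243] / 0.714310 = 1.083134
d₂ = d₁ − σ√T = 1.083134 − 0.714310 = 0.368824
N(d₁) = 0.860626,  N(d₂) = 0.643870,  e^(−rT) = 0.962594
E₀ = V₀·N(d₁) − D·e^(−rT)·N(d₂)
   = 474.3749·0.860626 − 293.4030·0.962594·0.643870 = 226.412047
B₀ = V₀ − E₀ = 474.3749 − 226.412047 = 247.962853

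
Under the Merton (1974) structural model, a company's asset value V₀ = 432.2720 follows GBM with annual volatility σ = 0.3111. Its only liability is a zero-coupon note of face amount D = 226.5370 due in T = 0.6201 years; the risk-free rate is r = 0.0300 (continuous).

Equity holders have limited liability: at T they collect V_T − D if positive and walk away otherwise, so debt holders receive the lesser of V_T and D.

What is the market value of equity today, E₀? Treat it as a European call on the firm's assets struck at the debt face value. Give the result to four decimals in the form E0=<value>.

d₁ = [ln(V₀/D) + (r + σ²/2)T] / (σ√T)
   = [ln(432.2720/226.5370) + (0.0300 + 0.5·0.3111²)·0.6201] / (0.3111·√0.6201)
   = [0.646147 + 0.048611] / 0.244980 = 2.835974
d₂ = d₁ − σ√T = 2.835974 − 0.244980 = 2.590994
N(d₁) = 0.997716,  N(d₂) = 0.995215,  e^(−rT) = 0.981569
E₀ = V₀·N(d₁) − D·e^(−rT)·N(d₂)
   = 432.2720·0.997716 − 226.5370·0.981569·0.995215 = 209.986860

E0=209.9869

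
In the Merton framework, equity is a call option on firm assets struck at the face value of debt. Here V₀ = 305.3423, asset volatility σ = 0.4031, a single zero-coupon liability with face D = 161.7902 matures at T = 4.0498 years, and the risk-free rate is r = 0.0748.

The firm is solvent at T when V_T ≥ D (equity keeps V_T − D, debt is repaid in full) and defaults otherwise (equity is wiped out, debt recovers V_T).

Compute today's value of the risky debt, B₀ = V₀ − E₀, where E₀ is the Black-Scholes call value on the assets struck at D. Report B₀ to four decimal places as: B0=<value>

d₁ = [ln(V₀/D) + (r + σ²/2)T] / (σ√T)
   = [ln(305.3423/161.7902) + (0.0748 + 0.5·0.4031²)·4.0498] / (0.4031·√4.0498)
   = [0.635133 + 0.631950] / 0.811203 = 1.561980
d₂ = d₁ − σ√T = 1.561980 − 0.811203 = 0.750777
N(d₁) = 0.940854,  N(d₂) = 0.773607,  e^(−rT) = 0.738654
E₀ = V₀·N(d₁) − D·e^(−rT)·N(d₂)
   = 305.3423·0.940854 − 161.7902·0.738654·0.773607 = 194.830979
B₀ = V₀ − E₀ = 305.3423 − 194.830979 = 110.511321

B0=110.5113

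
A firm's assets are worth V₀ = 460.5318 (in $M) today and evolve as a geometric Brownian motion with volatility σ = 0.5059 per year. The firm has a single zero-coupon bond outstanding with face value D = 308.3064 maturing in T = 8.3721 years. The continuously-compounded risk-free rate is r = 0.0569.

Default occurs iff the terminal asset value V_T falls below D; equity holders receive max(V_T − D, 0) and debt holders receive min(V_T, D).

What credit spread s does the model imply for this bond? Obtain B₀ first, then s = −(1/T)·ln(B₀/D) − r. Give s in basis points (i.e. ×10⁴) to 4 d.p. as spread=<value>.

spread=482.8405

d₁ = [ln(V₀/D) + (r + σ²/2)T] / (σ√T)
   = [ln(460.5318/308.3064) + (0.0569 + 0.5·0.5059²)·8.3721] / (0.5059·√8.3721)
   = [0.401288 + 1.547728] / 1.463800 = 1.331477
d₂ = d₁ − σ√T = 1.331477 − 1.463800 = -0.132324
N(d₁) = 0.908484,  N(d₂) = 0.447364,  e^(−rT) = 0.621032
E₀ = V₀·N(d₁) − D·e^(−rT)·N(d₂)
   = 460.5318·0.908484 − 308.3064·0.621032·0.447364 = 332.729736
B₀ = V₀ − E₀ = 460.5318 − 332.729736 = 127.802064
spread = −(1/T)·ln(B₀/D) − r = −(1/8.3721)·ln(127.802064/308.3064) − 0.0569 = 0.04828405
in basis points: 0.04828405 × 10⁴ = 482.8405 bp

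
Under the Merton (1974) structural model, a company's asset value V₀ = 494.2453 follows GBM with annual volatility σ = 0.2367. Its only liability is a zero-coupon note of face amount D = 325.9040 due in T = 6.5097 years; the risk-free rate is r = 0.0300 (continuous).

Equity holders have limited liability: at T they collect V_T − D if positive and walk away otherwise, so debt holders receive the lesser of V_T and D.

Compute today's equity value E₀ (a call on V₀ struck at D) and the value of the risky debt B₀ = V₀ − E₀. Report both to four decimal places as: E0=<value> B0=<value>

d₁ = [ln(V₀/D) + (r + σ²/2)T] / (σ√T)
   = [ln(494.2453/325.9040) + (0.0300 + 0.5·0.2367²)·6.5097] / (0.2367·√6.5097)
   = [0.416429 + 0.377650] / 0.603919 = 1.314877
d₂ = d₁ − σ√T = 1.314877 − 0.603919 = 0.710958
N(d₁) = 0.905724,  N(d₂) = 0.761445,  e^(−rT) = 0.822595
E₀ = V₀·N(d₁) − D·e^(−rT)·N(d₂)
   = 494.2453·0.905724 − 325.9040·0.822595·0.761445 = 243.516490
B₀ = V₀ − E₀ = 494.2453 − 243.516490 = 250.728810

E0=243.5165 B0=250.7288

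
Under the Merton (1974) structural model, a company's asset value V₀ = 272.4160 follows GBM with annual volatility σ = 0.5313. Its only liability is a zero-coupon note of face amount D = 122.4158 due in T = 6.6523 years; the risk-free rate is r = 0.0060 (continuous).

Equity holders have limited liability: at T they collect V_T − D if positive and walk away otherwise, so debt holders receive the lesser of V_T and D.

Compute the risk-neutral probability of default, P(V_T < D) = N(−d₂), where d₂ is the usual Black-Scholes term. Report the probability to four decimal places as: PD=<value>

d₁ = [ln(V₀/D) + (r + σ²/2)T] / (σ√T)
   = [ln(272.4160/122.4158) + (0.0060 + 0.5·0.5313²)·6.6523] / (0.5313·√6.6523)
   = [0.799907 + 0.978818] / 1.370332 = 1.298025
d₂ = d₁ − σ√T = 1.298025 − 1.370332 = -0.072307
risk-neutral PD = N(−d₂) = N(0.072307) = 0.528821

PD=0.5288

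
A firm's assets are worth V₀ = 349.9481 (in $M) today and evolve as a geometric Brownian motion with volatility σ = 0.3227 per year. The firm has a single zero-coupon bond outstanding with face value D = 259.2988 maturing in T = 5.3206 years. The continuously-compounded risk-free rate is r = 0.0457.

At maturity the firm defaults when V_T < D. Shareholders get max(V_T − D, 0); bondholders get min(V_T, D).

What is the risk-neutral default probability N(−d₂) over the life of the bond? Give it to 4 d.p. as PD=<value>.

d₁ = [ln(V₀/D) + (r + σ²/2)T] / (σ√T)
   = [ln(349.9481/259.2988) + (0.0457 + 0.5·0.3227²)·5.3206] / (0.3227·√5.3206)
   = [0.299804 + 0.520183] / 0.744354 = 1.101609
d₂ = d₁ − σ√T = 1.101609 − 0.744354 = 0.357255
risk-neutral PD = N(−d₂) = N(-0.357255) = 0.360450

PD=0.3605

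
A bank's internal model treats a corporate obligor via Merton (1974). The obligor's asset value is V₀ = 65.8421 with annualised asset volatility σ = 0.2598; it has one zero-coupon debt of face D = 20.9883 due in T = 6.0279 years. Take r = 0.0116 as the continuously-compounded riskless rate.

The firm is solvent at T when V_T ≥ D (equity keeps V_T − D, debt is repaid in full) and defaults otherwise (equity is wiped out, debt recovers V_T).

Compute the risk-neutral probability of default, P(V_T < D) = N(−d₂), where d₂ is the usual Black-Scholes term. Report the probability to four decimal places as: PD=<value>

PD=0.0567

d₁ = [ln(V₀/D) + (r + σ²/2)T] / (σ√T)
   = [ln(65.8421/20.9883) + (0.0116 + 0.5·0.2598²)·6.0279] / (0.2598·√6.0279)
   = [1.143294 + 0.273353] / 0.637855 = 2.220955
d₂ = d₁ − σ√T = 2.220955 − 0.637855 = 1.583099
risk-neutral PD = N(−d₂) = N(-1.583099) = 0.056699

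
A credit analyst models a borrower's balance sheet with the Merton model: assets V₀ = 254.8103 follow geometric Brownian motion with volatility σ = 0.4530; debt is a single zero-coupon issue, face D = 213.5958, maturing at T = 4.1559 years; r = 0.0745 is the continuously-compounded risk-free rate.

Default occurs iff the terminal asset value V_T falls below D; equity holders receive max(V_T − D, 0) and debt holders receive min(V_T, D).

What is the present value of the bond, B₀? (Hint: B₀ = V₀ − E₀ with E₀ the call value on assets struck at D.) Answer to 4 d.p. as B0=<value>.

B0=123.5629

d₁ = [ln(V₀/D) + (r + σ²/2)T] / (σ√T)
   = [ln(254.8103/213.5958) + (0.0745 + 0.5·0.4530²)·4.1559] / (0.4530·√4.1559)
   = [0.176434 + 0.736029] / 0.923487 = 0.988062
d₂ = d₁ − σ√T = 0.988062 − 0.923487 = 0.064575
N(d₁) = 0.838439,  N(d₂) = 0.525744,  e^(−rT) = 0.733730
E₀ = V₀·N(d₁) − D·e^(−rT)·N(d₂)
   = 254.8103·0.838439 − 213.5958·0.733730·0.525744 = 131.247449
B₀ = V₀ − E₀ = 254.8103 − 131.247449 = 123.562851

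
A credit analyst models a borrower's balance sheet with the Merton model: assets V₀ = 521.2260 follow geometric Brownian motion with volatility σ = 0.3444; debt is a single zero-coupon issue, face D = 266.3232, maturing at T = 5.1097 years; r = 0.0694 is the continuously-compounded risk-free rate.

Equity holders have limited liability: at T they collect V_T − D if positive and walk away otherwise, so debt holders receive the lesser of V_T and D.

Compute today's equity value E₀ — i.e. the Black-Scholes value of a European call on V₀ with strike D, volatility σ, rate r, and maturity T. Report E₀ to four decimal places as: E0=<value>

E0=344.5136

d₁ = [ln(V₀/D) + (r + σ²/2)T] / (σ√T)
   = [ln(521.2260/266.3232) + (0.0694 + 0.5·0.3444²)·5.1097] / (0.3444·√5.1097)
   = [0.671473 + 0.657647] / 0.778504 = 1.707275
d₂ = d₁ − σ√T = 1.707275 − 0.778504 = 0.928771
N(d₁) = 0.956115,  N(d₂) = 0.823496,  e^(−rT) = 0.701445
E₀ = V₀·N(d₁) − D·e^(−rT)·N(d₂)
   = 521.2260·0.956115 − 266.3232·0.701445·0.823496 = 344.513614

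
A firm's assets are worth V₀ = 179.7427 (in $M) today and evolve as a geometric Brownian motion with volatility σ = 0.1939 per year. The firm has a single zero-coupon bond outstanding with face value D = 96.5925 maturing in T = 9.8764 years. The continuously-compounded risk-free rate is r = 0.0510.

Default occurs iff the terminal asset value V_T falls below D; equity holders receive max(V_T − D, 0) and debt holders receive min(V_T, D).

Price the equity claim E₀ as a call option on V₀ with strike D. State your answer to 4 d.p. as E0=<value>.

E0=122.1382

d₁ = [ln(V₀/D) + (r + σ²/2)T] / (σ√T)
   = [ln(179.7427/96.5925) + (0.0510 + 0.5·0.1939²)·9.8764] / (0.1939·√9.8764)
   = [0.621025 + 0.689359] / 0.609364 = 2.150411
d₂ = d₁ − σ√T = 2.150411 − 0.609364 = 1.541047
N(d₁) = 0.984239,  N(d₂) = 0.938347,  e^(−rT) = 0.604293
E₀ = V₀·N(d₁) − D·e^(−rT)·N(d₂)
   = 179.7427·0.984239 − 96.5925·0.604293·0.938347 = 122.138236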